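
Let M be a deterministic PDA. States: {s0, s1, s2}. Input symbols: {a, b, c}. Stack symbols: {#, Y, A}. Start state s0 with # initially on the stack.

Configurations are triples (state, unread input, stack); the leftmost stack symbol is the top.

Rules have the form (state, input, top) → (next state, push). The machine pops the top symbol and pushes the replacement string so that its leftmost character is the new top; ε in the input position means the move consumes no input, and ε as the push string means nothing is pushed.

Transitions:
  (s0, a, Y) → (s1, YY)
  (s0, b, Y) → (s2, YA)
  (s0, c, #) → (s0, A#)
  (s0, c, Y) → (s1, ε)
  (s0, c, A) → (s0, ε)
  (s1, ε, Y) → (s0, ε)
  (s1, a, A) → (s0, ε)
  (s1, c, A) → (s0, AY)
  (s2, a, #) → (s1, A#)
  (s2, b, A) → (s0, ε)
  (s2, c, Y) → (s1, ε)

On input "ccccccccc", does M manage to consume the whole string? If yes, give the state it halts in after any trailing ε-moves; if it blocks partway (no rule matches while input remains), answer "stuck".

(s0, ccccccccc, #)
  read c, top #: go to s0, push A# → (s0, cccccccc, A#)
  read c, top A: go to s0, push ε → (s0, ccccccc, #)
  read c, top #: go to s0, push A# → (s0, cccccc, A#)
  read c, top A: go to s0, push ε → (s0, ccccc, #)
  read c, top #: go to s0, push A# → (s0, cccc, A#)
  read c, top A: go to s0, push ε → (s0, ccc, #)
  read c, top #: go to s0, push A# → (s0, cc, A#)
  read c, top A: go to s0, push ε → (s0, c, #)
  read c, top #: go to s0, push A# → (s0, ε, A#)
All input consumed; M is in state s0.

s0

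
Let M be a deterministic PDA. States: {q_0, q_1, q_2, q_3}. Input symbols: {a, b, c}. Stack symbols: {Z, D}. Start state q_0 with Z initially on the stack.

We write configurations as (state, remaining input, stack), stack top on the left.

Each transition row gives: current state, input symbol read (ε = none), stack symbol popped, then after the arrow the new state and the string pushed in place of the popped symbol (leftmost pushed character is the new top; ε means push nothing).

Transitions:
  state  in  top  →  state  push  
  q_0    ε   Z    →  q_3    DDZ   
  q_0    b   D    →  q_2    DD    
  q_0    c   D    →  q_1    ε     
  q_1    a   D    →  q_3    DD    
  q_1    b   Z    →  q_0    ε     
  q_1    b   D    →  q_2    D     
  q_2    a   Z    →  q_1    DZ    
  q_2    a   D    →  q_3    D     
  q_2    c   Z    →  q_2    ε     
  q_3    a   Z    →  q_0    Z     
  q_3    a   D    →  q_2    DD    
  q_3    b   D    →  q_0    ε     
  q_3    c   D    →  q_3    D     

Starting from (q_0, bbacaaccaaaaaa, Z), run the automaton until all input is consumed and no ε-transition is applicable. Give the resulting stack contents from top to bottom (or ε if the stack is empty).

(q_0, bbacaaccaaaaaa, Z) ⊢ (q_3, bbacaaccaaaaaa, DDZ) ⊢ (q_0, bacaaccaaaaaa, DZ) ⊢ (q_2, acaaccaaaaaa, DDZ) ⊢ (q_3, caaccaaaaaa, DDZ) ⊢ (q_3, aaccaaaaaa, DDZ) ⊢ (q_2, accaaaaaa, DDDZ) ⊢ (q_3, ccaaaaaa, DDDZ) ⊢ (q_3, caaaaaa, DDDZ) ⊢ (q_3, aaaaaa, DDDZ) ⊢ (q_2, aaaaa, DDDDZ) ⊢ (q_3, aaaa, DDDDZ) ⊢ (q_2, aaa, DDDDDZ) ⊢ (q_3, aa, DDDDDZ) ⊢ (q_2, a, DDDDDDZ) ⊢ (q_3, ε, DDDDDDZ)
All input consumed in state q_3 with stack DDDDDDZ.

DDDDDDZ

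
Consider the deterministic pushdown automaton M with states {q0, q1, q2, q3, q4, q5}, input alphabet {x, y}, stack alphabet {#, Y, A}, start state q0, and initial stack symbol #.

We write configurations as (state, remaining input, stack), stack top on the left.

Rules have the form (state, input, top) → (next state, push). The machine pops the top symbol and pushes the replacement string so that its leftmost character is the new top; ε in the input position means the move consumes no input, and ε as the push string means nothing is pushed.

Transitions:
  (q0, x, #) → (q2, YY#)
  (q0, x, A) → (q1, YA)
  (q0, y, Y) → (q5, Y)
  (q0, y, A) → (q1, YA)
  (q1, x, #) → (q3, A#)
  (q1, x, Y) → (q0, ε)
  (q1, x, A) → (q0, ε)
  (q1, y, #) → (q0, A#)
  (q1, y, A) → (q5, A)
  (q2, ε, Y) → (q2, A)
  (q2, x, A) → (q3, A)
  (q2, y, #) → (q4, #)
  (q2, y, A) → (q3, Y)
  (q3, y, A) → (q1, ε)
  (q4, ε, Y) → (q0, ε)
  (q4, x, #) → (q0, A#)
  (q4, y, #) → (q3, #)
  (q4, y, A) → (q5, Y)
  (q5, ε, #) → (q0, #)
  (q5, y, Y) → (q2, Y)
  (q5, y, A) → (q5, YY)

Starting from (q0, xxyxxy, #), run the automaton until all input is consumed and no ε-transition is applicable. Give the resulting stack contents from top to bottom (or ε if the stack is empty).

(q0, xxyxxy, #)
  read x, top #: go to q2, push YY# → (q2, xyxxy, YY#)
  ε-move, top Y: go to q2, push A → (q2, xyxxy, AY#)
  read x, top A: go to q3, push A → (q3, yxxy, AY#)
  read y, top A: go to q1, push ε → (q1, xxy, Y#)
  read x, top Y: go to q0, push ε → (q0, xy, #)
  read x, top #: go to q2, push YY# → (q2, y, YY#)
  ε-move, top Y: go to q2, push A → (q2, y, AY#)
  read y, top A: go to q3, push Y → (q3, ε, YY#)
All input consumed in state q3 with stack YY#.

YY#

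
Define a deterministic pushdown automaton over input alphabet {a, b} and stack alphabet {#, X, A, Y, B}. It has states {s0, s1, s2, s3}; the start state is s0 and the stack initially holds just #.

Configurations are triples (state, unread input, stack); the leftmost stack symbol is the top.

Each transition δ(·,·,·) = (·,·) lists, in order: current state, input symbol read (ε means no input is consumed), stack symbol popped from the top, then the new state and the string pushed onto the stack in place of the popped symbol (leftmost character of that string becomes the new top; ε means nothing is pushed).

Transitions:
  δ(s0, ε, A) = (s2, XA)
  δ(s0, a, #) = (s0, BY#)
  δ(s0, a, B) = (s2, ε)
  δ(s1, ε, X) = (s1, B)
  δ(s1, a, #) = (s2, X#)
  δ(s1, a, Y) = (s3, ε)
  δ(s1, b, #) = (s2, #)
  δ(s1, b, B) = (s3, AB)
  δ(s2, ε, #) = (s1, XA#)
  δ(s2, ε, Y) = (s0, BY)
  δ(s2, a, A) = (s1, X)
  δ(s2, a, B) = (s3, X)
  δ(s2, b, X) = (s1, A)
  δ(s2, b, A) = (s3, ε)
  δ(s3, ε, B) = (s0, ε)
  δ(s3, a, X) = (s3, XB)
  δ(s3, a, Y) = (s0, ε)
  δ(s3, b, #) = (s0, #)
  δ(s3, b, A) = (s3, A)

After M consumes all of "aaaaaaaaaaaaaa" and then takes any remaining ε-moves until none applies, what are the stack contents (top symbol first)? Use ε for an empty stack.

(s0, aaaaaaaaaaaaaa, #)
  read a, top #: go to s0, push BY# → (s0, aaaaaaaaaaaaa, BY#)
  read a, top B: go to s2, push ε → (s2, aaaaaaaaaaaa, Y#)
  ε-move, top Y: go to s0, push BY → (s0, aaaaaaaaaaaa, BY#)
  read a, top B: go to s2, push ε → (s2, aaaaaaaaaaa, Y#)
  ε-move, top Y: go to s0, push BY → (s0, aaaaaaaaaaa, BY#)
  read a, top B: go to s2, push ε → (s2, aaaaaaaaaa, Y#)
  ε-move, top Y: go to s0, push BY → (s0, aaaaaaaaaa, BY#)
  read a, top B: go to s2, push ε → (s2, aaaaaaaaa, Y#)
  ε-move, top Y: go to s0, push BY → (s0, aaaaaaaaa, BY#)
  read a, top B: go to s2, push ε → (s2, aaaaaaaa, Y#)
  ε-move, top Y: go to s0, push BY → (s0, aaaaaaaa, BY#)
  read a, top B: go to s2, push ε → (s2, aaaaaaa, Y#)
  ε-move, top Y: go to s0, push BY → (s0, aaaaaaa, BY#)
  read a, top B: go to s2, push ε → (s2, aaaaaa, Y#)
  ε-move, top Y: go to s0, push BY → (s0, aaaaaa, BY#)
  read a, top B: go to s2, push ε → (s2, aaaaa, Y#)
  ε-move, top Y: go to s0, push BY → (s0, aaaaa, BY#)
  read a, top B: go to s2, push ε → (s2, aaaa, Y#)
  ε-move, top Y: go to s0, push BY → (s0, aaaa, BY#)
  read a, top B: go to s2, push ε → (s2, aaa, Y#)
  ε-move, top Y: go to s0, push BY → (s0, aaa, BY#)
  read a, top B: go to s2, push ε → (s2, aa, Y#)
  ε-move, top Y: go to s0, push BY → (s0, aa, BY#)
  read a, top B: go to s2, push ε → (s2, a, Y#)
  ε-move, top Y: go to s0, push BY → (s0, a, BY#)
  read a, top B: go to s2, push ε → (s2, ε, Y#)
  ε-move, top Y: go to s0, push BY → (s0, ε, BY#)
All input consumed in state s0 with stack BY#.

BY#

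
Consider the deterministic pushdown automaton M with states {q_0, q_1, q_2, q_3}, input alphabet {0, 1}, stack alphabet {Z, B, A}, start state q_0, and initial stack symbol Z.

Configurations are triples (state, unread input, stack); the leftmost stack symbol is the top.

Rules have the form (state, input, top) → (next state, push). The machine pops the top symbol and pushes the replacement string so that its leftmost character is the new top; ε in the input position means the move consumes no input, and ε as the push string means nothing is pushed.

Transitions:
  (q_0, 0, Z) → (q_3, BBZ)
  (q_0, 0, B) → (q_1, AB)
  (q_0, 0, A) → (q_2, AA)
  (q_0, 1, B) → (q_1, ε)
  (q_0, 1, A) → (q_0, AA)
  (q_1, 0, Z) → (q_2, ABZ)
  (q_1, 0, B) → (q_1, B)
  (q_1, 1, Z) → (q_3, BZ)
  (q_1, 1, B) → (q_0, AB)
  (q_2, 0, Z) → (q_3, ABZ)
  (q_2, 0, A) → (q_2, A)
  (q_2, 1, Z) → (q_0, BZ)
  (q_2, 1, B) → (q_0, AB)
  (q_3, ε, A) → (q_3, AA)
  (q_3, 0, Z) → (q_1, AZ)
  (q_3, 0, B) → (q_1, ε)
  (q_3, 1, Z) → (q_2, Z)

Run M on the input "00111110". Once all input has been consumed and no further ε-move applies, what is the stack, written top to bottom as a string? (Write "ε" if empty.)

AAAAAABZ

(q_0, 00111110, Z) ⊢ (q_3, 0111110, BBZ) ⊢ (q_1, 111110, BZ) ⊢ (q_0, 11110, ABZ) ⊢ (q_0, 1110, AABZ) ⊢ (q_0, 110, AAABZ) ⊢ (q_0, 10, AAAABZ) ⊢ (q_0, 0, AAAAABZ) ⊢ (q_2, ε, AAAAAABZ)
All input consumed in state q_2 with stack AAAAAABZ.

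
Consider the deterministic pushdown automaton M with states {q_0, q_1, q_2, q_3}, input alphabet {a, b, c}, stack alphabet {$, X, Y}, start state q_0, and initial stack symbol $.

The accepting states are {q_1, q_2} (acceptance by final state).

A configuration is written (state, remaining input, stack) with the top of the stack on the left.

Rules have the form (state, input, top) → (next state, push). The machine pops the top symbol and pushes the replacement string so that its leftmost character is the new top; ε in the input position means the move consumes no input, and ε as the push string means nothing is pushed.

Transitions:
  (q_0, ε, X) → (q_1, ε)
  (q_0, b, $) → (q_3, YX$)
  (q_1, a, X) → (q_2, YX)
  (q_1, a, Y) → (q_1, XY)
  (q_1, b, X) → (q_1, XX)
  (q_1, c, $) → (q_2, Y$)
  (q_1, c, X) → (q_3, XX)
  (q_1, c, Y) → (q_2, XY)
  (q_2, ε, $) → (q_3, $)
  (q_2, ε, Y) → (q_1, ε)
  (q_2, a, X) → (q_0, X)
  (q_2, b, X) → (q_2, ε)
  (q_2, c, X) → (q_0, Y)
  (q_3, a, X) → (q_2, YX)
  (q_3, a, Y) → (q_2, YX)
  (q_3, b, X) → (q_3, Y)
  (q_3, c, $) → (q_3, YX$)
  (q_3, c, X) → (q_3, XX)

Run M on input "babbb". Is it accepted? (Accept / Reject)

Accept

(q_0, babbb, $) ⊢ (q_3, abbb, YX$) ⊢ (q_2, bbb, YXX$) ⊢ (q_1, bbb, XX$) ⊢ (q_1, bb, XXX$) ⊢ (q_1, b, XXXX$) ⊢ (q_1, ε, XXXXX$)
All input consumed; state q_1 ∈ F.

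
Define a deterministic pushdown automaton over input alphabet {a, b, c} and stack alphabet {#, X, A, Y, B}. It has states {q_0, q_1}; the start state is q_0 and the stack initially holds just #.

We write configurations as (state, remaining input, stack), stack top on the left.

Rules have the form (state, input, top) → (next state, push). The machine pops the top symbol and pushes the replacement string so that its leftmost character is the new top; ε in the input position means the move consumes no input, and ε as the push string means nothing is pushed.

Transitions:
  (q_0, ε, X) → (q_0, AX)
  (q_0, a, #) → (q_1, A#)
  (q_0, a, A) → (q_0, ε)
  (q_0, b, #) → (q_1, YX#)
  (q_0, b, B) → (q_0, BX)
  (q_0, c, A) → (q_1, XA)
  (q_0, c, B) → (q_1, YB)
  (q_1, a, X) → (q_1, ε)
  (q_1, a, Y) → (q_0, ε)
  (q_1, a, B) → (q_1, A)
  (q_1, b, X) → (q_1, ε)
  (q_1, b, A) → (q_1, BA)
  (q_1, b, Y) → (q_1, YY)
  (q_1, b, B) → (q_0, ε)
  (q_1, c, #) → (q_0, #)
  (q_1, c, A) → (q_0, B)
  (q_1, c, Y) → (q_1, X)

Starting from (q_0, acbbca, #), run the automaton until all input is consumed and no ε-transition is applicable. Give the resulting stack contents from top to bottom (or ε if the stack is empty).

(q_0, acbbca, #) ⊢ (q_1, cbbca, A#) ⊢ (q_0, bbca, B#) ⊢ (q_0, bca, BX#) ⊢ (q_0, ca, BXX#) ⊢ (q_1, a, YBXX#) ⊢ (q_0, ε, BXX#)
All input consumed in state q_0 with stack BXX#.

BXX#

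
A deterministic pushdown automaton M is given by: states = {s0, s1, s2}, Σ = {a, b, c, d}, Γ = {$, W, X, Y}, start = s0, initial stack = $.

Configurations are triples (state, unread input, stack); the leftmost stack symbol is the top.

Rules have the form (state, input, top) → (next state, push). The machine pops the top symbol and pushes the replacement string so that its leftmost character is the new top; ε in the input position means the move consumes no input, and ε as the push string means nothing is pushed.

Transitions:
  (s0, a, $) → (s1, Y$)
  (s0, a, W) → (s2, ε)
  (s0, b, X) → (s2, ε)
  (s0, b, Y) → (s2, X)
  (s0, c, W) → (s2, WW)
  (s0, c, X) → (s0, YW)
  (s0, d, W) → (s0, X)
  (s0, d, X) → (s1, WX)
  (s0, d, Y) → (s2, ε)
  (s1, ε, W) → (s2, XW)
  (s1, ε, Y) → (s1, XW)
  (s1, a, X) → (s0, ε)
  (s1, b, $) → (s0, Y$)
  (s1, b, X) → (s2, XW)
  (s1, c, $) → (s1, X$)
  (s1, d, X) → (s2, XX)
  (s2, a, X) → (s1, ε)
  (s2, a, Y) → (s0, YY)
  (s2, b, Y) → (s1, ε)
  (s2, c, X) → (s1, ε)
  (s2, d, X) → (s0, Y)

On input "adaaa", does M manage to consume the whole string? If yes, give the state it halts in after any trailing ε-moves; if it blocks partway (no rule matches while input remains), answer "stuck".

s2

(s0, adaaa, $)
  read a, top $: go to s1, push Y$ → (s1, daaa, Y$)
  ε-move, top Y: go to s1, push XW → (s1, daaa, XW$)
  read d, top X: go to s2, push XX → (s2, aaa, XXW$)
  read a, top X: go to s1, push ε → (s1, aa, XW$)
  read a, top X: go to s0, push ε → (s0, a, W$)
  read a, top W: go to s2, push ε → (s2, ε, $)
All input consumed; M is in state s2.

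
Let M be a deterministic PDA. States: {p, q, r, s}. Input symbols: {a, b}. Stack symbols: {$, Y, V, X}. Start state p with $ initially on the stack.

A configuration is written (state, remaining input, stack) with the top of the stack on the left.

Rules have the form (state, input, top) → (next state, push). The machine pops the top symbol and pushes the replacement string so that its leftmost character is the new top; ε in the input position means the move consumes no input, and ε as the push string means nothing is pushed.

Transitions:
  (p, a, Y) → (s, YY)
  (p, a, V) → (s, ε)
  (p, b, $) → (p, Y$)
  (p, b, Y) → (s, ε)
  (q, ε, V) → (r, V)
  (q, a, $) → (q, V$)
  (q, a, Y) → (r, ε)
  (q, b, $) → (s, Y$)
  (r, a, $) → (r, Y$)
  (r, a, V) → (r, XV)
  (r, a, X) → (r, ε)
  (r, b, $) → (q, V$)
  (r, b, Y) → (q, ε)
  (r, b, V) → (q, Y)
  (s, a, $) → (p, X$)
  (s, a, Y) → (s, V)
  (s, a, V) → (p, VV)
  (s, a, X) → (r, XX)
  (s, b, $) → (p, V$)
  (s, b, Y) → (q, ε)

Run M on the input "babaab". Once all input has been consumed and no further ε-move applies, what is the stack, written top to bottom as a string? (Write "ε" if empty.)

$

(p, babaab, $)
  read b, top $: go to p, push Y$ → (p, abaab, Y$)
  read a, top Y: go to s, push YY → (s, baab, YY$)
  read b, top Y: go to q, push ε → (q, aab, Y$)
  read a, top Y: go to r, push ε → (r, ab, $)
  read a, top $: go to r, push Y$ → (r, b, Y$)
  read b, top Y: go to q, push ε → (q, ε, $)
All input consumed in state q with stack $.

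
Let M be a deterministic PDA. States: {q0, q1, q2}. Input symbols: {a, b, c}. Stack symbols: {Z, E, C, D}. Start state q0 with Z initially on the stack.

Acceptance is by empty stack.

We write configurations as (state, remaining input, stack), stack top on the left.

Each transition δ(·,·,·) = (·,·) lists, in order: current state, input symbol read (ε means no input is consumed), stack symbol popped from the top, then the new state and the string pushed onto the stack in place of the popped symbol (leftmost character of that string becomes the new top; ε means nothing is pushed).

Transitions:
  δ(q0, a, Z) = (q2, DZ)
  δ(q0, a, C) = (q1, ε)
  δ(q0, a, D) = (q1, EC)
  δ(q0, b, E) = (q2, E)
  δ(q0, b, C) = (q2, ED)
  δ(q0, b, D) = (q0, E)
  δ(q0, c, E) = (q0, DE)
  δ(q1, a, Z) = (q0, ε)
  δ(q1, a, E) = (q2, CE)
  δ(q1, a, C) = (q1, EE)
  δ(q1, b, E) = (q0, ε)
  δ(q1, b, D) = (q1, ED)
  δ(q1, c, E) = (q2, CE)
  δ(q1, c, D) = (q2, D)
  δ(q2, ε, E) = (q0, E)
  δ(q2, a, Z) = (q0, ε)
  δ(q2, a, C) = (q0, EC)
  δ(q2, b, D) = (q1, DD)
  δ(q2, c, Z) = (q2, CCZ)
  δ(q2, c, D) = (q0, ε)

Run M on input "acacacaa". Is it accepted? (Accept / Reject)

(q0, acacacaa, Z)
  read a, top Z: go to q2, push DZ → (q2, cacacaa, DZ)
  read c, top D: go to q0, push ε → (q0, acacaa, Z)
  read a, top Z: go to q2, push DZ → (q2, cacaa, DZ)
  read c, top D: go to q0, push ε → (q0, acaa, Z)
  read a, top Z: go to q2, push DZ → (q2, caa, DZ)
  read c, top D: go to q0, push ε → (q0, aa, Z)
  read a, top Z: go to q2, push DZ → (q2, a, DZ)
No transition applies at (q2, a, DZ); input not fully consumed.

Reject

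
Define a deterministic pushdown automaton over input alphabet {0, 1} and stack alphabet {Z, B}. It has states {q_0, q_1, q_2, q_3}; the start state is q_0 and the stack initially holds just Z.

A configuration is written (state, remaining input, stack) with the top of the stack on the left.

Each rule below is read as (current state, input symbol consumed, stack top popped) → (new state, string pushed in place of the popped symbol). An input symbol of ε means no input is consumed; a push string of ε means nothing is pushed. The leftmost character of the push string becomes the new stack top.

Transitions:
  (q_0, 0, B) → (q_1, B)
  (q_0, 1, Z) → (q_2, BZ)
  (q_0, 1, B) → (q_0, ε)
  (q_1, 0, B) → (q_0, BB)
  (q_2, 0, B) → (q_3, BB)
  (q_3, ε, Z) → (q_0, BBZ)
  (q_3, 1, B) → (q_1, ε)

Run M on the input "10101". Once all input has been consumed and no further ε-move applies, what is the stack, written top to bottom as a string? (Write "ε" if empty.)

BZ

(q_0, 10101, Z)
  read 1, top Z: go to q_2, push BZ → (q_2, 0101, BZ)
  read 0, top B: go to q_3, push BB → (q_3, 101, BBZ)
  read 1, top B: go to q_1, push ε → (q_1, 01, BZ)
  read 0, top B: go to q_0, push BB → (q_0, 1, BBZ)
  read 1, top B: go to q_0, push ε → (q_0, ε, BZ)
All input consumed in state q_0 with stack BZ.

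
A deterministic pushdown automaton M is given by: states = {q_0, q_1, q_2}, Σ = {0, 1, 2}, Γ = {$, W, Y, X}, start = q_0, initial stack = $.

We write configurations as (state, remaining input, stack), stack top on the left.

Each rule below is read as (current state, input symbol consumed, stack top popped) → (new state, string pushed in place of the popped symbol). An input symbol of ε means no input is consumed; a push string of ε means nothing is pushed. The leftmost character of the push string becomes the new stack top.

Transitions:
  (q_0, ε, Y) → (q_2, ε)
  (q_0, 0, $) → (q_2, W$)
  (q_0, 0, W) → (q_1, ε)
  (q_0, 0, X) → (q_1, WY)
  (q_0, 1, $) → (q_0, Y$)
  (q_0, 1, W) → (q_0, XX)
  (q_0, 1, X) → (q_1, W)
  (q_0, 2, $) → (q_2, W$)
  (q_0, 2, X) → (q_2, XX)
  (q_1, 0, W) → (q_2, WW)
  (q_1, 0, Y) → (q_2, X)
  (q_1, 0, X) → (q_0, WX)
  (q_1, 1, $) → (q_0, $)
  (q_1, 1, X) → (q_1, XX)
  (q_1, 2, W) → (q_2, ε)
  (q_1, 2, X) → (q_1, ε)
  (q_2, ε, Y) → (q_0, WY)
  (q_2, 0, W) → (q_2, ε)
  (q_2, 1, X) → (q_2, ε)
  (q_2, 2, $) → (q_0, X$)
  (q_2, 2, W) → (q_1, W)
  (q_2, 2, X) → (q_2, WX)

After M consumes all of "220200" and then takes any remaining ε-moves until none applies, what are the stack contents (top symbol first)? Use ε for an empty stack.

WW$

(q_0, 220200, $)
  read 2, top $: go to q_2, push W$ → (q_2, 20200, W$)
  read 2, top W: go to q_1, push W → (q_1, 0200, W$)
  read 0, top W: go to q_2, push WW → (q_2, 200, WW$)
  read 2, top W: go to q_1, push W → (q_1, 00, WW$)
  read 0, top W: go to q_2, push WW → (q_2, 0, WWW$)
  read 0, top W: go to q_2, push ε → (q_2, ε, WW$)
All input consumed in state q_2 with stack WW$.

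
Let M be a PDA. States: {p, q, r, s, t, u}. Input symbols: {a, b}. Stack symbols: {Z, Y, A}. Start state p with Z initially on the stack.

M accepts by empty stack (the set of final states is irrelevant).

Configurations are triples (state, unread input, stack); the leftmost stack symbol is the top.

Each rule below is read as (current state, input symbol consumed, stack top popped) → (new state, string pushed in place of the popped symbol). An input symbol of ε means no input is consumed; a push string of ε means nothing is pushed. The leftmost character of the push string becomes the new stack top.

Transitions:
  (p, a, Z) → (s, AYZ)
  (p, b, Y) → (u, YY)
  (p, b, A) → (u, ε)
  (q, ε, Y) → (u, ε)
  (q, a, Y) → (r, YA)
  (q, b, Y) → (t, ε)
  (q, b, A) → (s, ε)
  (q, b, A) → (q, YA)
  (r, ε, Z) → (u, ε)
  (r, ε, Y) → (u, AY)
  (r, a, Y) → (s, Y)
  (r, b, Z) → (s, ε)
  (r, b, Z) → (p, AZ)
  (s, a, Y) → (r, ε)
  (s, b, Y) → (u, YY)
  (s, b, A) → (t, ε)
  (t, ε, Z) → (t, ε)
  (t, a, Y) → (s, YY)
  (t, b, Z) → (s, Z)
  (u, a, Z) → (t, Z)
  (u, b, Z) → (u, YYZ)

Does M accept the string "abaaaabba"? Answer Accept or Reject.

One accepting computation: (p, abaaaabba, Z) ⊢ (s, baaaabba, AYZ) ⊢ (t, aaaabba, YZ) ⊢ (s, aaabba, YYZ) ⊢ (r, aabba, YZ) ⊢ (s, abba, YZ) ⊢ (r, bba, Z) ⊢ (p, ba, AZ) ⊢ (u, a, Z) ⊢ (t, ε, Z) ⊢ (t, ε, ε)
All input consumed and the stack is empty.

Accept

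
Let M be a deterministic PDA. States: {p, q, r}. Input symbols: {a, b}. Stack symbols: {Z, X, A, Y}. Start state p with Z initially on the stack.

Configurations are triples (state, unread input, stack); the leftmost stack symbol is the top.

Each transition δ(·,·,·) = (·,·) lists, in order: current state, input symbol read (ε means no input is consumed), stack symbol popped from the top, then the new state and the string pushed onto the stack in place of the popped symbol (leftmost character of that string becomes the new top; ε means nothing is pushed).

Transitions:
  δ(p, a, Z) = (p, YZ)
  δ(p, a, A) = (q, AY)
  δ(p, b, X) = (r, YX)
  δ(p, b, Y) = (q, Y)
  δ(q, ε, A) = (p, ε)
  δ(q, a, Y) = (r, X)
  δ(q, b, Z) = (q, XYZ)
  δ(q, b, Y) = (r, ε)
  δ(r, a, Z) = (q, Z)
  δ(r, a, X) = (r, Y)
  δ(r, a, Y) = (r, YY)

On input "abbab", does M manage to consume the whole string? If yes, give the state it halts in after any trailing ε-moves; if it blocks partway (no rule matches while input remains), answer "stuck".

q

(p, abbab, Z)
  read a, top Z: go to p, push YZ → (p, bbab, YZ)
  read b, top Y: go to q, push Y → (q, bab, YZ)
  read b, top Y: go to r, push ε → (r, ab, Z)
  read a, top Z: go to q, push Z → (q, b, Z)
  read b, top Z: go to q, push XYZ → (q, ε, XYZ)
All input consumed; M is in state q.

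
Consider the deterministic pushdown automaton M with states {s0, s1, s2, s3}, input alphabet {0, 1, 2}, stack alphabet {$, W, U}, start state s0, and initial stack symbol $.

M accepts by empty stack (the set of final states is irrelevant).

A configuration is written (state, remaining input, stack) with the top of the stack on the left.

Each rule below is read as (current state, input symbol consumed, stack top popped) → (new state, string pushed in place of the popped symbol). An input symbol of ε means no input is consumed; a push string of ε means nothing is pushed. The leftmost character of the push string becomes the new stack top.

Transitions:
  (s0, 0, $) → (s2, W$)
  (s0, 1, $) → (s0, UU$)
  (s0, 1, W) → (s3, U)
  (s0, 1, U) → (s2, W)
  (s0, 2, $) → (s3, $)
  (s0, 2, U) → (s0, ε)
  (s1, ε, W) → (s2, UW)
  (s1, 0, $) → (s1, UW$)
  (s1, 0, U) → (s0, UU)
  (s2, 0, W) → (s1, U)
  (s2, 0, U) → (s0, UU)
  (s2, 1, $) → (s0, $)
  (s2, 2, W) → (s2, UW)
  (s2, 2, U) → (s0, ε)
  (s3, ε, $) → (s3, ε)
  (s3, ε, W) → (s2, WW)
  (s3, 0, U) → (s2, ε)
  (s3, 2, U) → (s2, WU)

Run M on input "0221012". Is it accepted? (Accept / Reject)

Accept

(s0, 0221012, $) ⊢ (s2, 221012, W$) ⊢ (s2, 21012, UW$) ⊢ (s0, 1012, W$) ⊢ (s3, 012, U$) ⊢ (s2, 12, $) ⊢ (s0, 2, $) ⊢ (s3, ε, $) ⊢ (s3, ε, ε)
All input consumed and the stack is empty.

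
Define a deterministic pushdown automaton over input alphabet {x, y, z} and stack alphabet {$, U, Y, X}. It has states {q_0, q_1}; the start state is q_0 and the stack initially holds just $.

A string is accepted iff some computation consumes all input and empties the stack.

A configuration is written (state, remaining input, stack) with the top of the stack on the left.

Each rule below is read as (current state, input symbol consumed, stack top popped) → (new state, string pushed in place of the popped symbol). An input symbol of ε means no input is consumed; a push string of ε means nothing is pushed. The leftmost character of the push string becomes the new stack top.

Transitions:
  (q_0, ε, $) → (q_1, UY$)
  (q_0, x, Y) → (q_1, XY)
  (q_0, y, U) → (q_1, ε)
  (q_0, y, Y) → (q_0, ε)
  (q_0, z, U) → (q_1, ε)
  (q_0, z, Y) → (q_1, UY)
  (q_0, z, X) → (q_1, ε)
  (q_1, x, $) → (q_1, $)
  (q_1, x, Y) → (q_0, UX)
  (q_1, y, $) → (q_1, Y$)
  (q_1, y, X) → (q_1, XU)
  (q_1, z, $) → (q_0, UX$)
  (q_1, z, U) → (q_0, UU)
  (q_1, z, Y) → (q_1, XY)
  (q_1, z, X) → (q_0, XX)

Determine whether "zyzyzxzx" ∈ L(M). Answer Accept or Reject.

(q_0, zyzyzxzx, $)
  ε-move, top $: go to q_1, push UY$ → (q_1, zyzyzxzx, UY$)
  read z, top U: go to q_0, push UU → (q_0, yzyzxzx, UUY$)
  read y, top U: go to q_1, push ε → (q_1, zyzxzx, UY$)
  read z, top U: go to q_0, push UU → (q_0, yzxzx, UUY$)
  read y, top U: go to q_1, push ε → (q_1, zxzx, UY$)
  read z, top U: go to q_0, push UU → (q_0, xzx, UUY$)
No transition applies at (q_0, xzx, UUY$); input not fully consumed.

Reject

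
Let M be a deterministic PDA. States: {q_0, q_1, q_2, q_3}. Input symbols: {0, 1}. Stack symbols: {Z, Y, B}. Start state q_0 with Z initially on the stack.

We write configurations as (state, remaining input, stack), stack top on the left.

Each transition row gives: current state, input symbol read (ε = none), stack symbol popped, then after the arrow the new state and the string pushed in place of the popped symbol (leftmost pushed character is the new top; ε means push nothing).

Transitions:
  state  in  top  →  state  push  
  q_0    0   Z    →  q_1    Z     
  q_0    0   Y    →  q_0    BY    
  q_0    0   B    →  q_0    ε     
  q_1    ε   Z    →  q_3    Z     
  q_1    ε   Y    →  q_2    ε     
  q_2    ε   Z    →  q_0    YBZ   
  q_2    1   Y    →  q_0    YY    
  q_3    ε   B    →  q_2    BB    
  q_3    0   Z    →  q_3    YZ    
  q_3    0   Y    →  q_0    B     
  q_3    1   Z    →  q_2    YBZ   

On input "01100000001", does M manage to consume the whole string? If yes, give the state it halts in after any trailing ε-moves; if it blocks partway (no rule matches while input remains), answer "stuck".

stuck

(q_0, 01100000001, Z)
  read 0, top Z: go to q_1, push Z → (q_1, 1100000001, Z)
  ε-move, top Z: go to q_3, push Z → (q_3, 1100000001, Z)
  read 1, top Z: go to q_2, push YBZ → (q_2, 100000001, YBZ)
  read 1, top Y: go to q_0, push YY → (q_0, 00000001, YYBZ)
  read 0, top Y: go to q_0, push BY → (q_0, 0000001, BYYBZ)
  read 0, top B: go to q_0, push ε → (q_0, 000001, YYBZ)
  read 0, top Y: go to q_0, push BY → (q_0, 00001, BYYBZ)
  read 0, top B: go to q_0, push ε → (q_0, 0001, YYBZ)
  read 0, top Y: go to q_0, push BY → (q_0, 001, BYYBZ)
  read 0, top B: go to q_0, push ε → (q_0, 01, YYBZ)
  read 0, top Y: go to q_0, push BY → (q_0, 1, BYYBZ)
No transition for (q_0, 1, top B); M blocks with input 1 remaining.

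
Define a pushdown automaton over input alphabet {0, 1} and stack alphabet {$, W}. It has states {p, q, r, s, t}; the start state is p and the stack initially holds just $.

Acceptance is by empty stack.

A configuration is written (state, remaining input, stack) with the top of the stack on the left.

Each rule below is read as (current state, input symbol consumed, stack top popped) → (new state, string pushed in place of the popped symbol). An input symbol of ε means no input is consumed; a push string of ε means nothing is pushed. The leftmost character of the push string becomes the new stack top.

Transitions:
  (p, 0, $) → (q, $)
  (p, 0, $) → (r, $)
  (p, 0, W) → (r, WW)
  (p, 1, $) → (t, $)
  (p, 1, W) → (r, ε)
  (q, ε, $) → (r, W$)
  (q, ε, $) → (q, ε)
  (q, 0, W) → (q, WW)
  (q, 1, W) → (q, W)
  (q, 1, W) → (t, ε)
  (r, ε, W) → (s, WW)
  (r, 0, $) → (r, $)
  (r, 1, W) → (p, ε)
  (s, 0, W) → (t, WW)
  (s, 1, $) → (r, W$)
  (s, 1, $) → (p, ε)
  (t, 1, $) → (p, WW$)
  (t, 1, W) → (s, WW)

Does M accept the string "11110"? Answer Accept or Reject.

One accepting computation: (p, 11110, $) ⊢ (t, 1110, $) ⊢ (p, 110, WW$) ⊢ (r, 10, W$) ⊢ (p, 0, $) ⊢ (q, ε, $) ⊢ (q, ε, ε)
All input consumed and the stack is empty.

Accept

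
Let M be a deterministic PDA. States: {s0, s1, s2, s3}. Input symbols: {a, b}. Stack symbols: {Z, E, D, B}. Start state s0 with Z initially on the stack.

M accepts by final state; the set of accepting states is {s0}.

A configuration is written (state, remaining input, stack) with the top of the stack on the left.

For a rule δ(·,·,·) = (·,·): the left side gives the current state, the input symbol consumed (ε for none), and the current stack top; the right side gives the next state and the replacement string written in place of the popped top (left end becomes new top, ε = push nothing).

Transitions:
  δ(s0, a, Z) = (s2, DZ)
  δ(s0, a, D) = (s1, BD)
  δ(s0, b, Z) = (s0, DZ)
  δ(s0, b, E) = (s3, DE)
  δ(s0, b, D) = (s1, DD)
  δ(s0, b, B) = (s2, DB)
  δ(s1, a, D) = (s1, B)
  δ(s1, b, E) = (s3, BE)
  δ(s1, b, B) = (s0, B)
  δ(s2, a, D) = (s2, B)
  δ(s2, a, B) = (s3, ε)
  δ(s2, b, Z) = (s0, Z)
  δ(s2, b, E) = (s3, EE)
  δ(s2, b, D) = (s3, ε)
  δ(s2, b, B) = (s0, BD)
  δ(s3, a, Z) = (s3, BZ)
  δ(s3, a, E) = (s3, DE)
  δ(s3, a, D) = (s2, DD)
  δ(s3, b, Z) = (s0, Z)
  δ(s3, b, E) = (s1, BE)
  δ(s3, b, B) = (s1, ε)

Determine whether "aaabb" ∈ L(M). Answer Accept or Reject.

(s0, aaabb, Z)
  read a, top Z: go to s2, push DZ → (s2, aabb, DZ)
  read a, top D: go to s2, push B → (s2, abb, BZ)
  read a, top B: go to s3, push ε → (s3, bb, Z)
  read b, top Z: go to s0, push Z → (s0, b, Z)
  read b, top Z: go to s0, push DZ → (s0, ε, DZ)
All input consumed; state s0 ∈ F.

Accept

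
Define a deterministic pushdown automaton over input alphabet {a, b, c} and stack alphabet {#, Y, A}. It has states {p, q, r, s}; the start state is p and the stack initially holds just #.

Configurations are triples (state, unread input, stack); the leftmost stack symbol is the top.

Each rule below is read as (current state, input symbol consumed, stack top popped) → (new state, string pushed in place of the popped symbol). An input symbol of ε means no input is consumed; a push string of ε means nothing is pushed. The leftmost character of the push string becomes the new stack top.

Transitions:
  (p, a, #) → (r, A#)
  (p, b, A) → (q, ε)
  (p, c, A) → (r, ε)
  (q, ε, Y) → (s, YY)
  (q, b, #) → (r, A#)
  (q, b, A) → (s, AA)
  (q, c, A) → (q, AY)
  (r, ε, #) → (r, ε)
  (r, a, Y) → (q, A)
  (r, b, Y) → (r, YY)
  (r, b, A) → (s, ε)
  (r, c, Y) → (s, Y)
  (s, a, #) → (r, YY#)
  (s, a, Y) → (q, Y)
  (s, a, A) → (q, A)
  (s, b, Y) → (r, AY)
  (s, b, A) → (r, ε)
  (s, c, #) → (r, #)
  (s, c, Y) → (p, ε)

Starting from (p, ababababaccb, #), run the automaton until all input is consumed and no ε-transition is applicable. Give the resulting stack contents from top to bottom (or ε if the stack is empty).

AAYYAAYY#

(p, ababababaccb, #) ⊢ (r, babababaccb, A#) ⊢ (s, abababaccb, #) ⊢ (r, bababaccb, YY#) ⊢ (r, ababaccb, YYY#) ⊢ (q, babaccb, AYY#) ⊢ (s, abaccb, AAYY#) ⊢ (q, baccb, AAYY#) ⊢ (s, accb, AAAYY#) ⊢ (q, ccb, AAAYY#) ⊢ (q, cb, AYAAYY#) ⊢ (q, b, AYYAAYY#) ⊢ (s, ε, AAYYAAYY#)
All input consumed in state s with stack AAYYAAYY#.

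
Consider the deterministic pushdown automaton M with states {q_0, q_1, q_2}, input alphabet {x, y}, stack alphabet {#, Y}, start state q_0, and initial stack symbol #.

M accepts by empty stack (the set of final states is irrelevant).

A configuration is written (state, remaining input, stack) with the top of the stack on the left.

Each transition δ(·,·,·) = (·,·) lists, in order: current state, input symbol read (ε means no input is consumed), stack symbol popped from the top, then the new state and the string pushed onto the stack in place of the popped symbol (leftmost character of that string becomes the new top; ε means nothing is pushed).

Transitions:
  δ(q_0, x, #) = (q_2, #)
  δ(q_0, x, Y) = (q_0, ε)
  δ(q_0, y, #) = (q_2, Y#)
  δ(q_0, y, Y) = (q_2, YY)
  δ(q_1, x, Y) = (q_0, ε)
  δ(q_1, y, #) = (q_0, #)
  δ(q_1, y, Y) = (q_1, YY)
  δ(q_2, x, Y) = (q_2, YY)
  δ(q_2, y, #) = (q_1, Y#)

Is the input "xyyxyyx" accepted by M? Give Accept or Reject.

(q_0, xyyxyyx, #)
  read x, top #: go to q_2, push # → (q_2, yyxyyx, #)
  read y, top #: go to q_1, push Y# → (q_1, yxyyx, Y#)
  read y, top Y: go to q_1, push YY → (q_1, xyyx, YY#)
  read x, top Y: go to q_0, push ε → (q_0, yyx, Y#)
  read y, top Y: go to q_2, push YY → (q_2, yx, YY#)
No transition applies at (q_2, yx, YY#); input not fully consumed.

Reject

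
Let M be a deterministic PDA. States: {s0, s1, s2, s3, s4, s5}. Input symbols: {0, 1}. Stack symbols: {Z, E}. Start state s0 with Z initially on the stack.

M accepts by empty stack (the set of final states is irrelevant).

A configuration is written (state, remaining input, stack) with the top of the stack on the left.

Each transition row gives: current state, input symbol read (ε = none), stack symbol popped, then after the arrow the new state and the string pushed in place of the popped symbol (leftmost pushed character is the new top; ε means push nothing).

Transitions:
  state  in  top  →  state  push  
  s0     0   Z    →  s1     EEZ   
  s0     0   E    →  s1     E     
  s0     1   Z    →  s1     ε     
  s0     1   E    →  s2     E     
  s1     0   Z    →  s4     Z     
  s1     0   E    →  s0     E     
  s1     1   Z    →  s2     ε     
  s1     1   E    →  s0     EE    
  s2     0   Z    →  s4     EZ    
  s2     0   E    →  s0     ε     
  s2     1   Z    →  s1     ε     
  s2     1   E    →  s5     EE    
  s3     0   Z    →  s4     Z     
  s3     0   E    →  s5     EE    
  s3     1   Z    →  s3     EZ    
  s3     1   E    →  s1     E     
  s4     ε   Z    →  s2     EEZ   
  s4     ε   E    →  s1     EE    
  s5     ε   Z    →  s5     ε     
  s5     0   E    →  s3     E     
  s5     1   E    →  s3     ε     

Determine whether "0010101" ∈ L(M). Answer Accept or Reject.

Accept

(s0, 0010101, Z)
  read 0, top Z: go to s1, push EEZ → (s1, 010101, EEZ)
  read 0, top E: go to s0, push E → (s0, 10101, EEZ)
  read 1, top E: go to s2, push E → (s2, 0101, EEZ)
  read 0, top E: go to s0, push ε → (s0, 101, EZ)
  read 1, top E: go to s2, push E → (s2, 01, EZ)
  read 0, top E: go to s0, push ε → (s0, 1, Z)
  read 1, top Z: go to s1, push ε → (s1, ε, ε)
All input consumed and the stack is empty.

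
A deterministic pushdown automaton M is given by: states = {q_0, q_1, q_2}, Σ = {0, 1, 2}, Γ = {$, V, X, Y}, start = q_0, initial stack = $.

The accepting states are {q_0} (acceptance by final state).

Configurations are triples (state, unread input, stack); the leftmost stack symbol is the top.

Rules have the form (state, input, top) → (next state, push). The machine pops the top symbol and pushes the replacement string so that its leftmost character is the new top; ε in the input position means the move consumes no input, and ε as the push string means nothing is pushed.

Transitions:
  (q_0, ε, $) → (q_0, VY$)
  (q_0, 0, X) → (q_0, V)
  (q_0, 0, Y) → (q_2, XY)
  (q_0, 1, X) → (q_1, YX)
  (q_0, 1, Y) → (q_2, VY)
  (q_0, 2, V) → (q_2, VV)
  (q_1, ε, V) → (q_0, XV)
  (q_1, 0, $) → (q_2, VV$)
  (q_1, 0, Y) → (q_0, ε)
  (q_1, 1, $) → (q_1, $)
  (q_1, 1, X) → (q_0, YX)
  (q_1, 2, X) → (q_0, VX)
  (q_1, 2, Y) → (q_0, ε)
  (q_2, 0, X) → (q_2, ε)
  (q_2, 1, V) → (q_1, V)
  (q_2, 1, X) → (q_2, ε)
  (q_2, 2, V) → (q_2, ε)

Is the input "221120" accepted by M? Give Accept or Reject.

(q_0, 221120, $)
  ε-move, top $: go to q_0, push VY$ → (q_0, 221120, VY$)
  read 2, top V: go to q_2, push VV → (q_2, 21120, VVY$)
  read 2, top V: go to q_2, push ε → (q_2, 1120, VY$)
  read 1, top V: go to q_1, push V → (q_1, 120, VY$)
  ε-move, top V: go to q_0, push XV → (q_0, 120, XVY$)
  read 1, top X: go to q_1, push YX → (q_1, 20, YXVY$)
  read 2, top Y: go to q_0, push ε → (q_0, 0, XVY$)
  read 0, top X: go to q_0, push V → (q_0, ε, VVY$)
All input consumed; state q_0 ∈ F.

Accept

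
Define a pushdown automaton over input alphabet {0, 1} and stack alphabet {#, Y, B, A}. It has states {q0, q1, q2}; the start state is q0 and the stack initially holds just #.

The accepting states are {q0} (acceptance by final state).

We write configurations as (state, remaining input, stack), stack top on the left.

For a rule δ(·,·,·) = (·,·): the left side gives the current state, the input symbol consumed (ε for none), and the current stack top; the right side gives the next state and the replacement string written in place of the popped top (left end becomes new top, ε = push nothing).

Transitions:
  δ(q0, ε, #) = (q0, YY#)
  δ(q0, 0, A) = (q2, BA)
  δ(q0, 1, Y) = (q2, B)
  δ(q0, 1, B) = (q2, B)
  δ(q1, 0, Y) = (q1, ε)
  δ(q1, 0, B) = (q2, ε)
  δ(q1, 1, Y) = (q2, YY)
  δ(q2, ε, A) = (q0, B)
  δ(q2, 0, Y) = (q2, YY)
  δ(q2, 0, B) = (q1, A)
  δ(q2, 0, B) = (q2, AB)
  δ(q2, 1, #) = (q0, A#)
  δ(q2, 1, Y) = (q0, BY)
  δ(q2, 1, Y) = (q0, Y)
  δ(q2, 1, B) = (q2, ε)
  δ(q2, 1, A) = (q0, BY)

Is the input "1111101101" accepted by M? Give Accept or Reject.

One accepting computation: (q0, 1111101101, #) ⊢ (q0, 1111101101, YY#) ⊢ (q2, 111101101, BY#) ⊢ (q2, 11101101, Y#) ⊢ (q0, 1101101, BY#) ⊢ (q2, 101101, BY#) ⊢ (q2, 01101, Y#) ⊢ (q2, 1101, YY#) ⊢ (q0, 101, BYY#) ⊢ (q2, 01, BYY#) ⊢ (q2, 1, ABYY#) ⊢ (q0, ε, BYBYY#)
All input consumed and state q0 ∈ F.

Accept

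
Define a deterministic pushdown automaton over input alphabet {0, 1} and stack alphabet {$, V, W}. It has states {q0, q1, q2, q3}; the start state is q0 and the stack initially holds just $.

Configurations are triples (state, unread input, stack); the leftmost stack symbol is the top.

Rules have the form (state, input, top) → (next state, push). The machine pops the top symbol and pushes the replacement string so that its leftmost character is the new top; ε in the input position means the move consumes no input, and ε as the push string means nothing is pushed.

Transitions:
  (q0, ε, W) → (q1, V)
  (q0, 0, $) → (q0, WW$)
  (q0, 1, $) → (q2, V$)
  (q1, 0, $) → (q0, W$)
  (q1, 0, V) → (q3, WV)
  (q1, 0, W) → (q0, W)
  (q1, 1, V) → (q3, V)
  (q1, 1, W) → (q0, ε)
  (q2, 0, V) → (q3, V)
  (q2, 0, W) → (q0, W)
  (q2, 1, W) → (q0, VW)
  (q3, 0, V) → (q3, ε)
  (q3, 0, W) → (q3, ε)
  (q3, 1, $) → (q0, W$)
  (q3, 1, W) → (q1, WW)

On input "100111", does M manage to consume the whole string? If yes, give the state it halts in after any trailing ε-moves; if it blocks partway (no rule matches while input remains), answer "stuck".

(q0, 100111, $)
  read 1, top $: go to q2, push V$ → (q2, 00111, V$)
  read 0, top V: go to q3, push V → (q3, 0111, V$)
  read 0, top V: go to q3, push ε → (q3, 111, $)
  read 1, top $: go to q0, push W$ → (q0, 11, W$)
  ε-move, top W: go to q1, push V → (q1, 11, V$)
  read 1, top V: go to q3, push V → (q3, 1, V$)
No transition for (q3, 1, top V); M blocks with input 1 remaining.

stuck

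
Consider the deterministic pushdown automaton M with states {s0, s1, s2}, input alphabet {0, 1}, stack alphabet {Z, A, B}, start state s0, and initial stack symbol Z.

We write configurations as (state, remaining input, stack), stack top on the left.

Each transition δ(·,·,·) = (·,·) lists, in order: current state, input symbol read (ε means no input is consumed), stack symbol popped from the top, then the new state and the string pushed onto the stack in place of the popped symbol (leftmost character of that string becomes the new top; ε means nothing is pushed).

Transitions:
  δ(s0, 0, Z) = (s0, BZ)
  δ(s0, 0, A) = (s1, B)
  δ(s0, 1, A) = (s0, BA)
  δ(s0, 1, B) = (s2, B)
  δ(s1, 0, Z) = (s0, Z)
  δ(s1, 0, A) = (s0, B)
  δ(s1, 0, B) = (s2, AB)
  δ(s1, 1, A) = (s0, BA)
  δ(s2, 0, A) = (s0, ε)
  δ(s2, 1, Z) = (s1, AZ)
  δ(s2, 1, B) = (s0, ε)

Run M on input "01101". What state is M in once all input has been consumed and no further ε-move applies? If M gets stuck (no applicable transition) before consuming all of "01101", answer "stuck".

s2

(s0, 01101, Z)
  read 0, top Z: go to s0, push BZ → (s0, 1101, BZ)
  read 1, top B: go to s2, push B → (s2, 101, BZ)
  read 1, top B: go to s0, push ε → (s0, 01, Z)
  read 0, top Z: go to s0, push BZ → (s0, 1, BZ)
  read 1, top B: go to s2, push B → (s2, ε, BZ)
All input consumed; M is in state s2.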